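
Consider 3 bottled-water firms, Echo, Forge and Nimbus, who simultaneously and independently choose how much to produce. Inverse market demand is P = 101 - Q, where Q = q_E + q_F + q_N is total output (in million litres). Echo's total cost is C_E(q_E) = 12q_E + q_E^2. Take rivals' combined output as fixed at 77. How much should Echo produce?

With rivals' combined output fixed at 77, Echo's profit is π_E = (101 - 77 - q_E)q_E - (12q_E + q_E²) = (24 - q_E)q_E - (12q_E + q_E²).
∂π_E/∂q_E = 12 - 4q_E = 0, so q_E = 3.

3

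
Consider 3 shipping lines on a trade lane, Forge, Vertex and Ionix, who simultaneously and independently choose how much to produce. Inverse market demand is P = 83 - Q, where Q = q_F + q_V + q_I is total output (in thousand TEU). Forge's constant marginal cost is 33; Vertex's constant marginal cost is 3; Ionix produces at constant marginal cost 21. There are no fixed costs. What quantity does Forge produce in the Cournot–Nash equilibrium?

Forge's profit: π_F = (83 - Q)q_F - (33q_F). Setting ∂π_F/∂q_F = 0: 50 - 2q_F - (q_V + q_I) = 0.
Vertex's profit: π_V = (83 - Q)q_V - (3q_V). Setting ∂π_V/∂q_V = 0: 80 - 2q_V - (q_F + q_I) = 0.
Ionix's profit: π_I = (83 - Q)q_I - (21q_I). Setting ∂π_I/∂q_I = 0: 62 - 2q_I - (q_F + q_V) = 0.
Adding the 3 first-order conditions: 192 − 4Q = 0, so Q = 48.
Back-substituting: q_F = (50 − 48) = 2, q_V = (80 − 48) = 32, q_I = (62 − 48) = 14.

2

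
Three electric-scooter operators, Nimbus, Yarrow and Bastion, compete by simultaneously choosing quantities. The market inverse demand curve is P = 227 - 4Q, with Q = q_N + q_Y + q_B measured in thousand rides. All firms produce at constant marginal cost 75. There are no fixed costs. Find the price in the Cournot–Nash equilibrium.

Each firm earns π_i = (227 - 4Q)q_i - 75q_i.
First-order condition (treating rivals' output as given): 152 - 8q_i - 4·Σ_{j≠i} q_j = 0.
By symmetry each firm produces the same amount; substituting Σ_{j≠i} q_j = 2q_i yields q_i = 152/16 = 19/2.
Total output Q = 57/2, so price P = 227 - 4·(57/2) = 113.

113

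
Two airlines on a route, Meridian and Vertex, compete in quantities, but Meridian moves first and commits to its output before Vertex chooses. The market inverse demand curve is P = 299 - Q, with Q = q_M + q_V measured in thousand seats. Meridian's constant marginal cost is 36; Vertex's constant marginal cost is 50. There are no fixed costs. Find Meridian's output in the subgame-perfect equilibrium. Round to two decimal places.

Solve by backward induction. Given q_M, the follower Vertex maximises π_V = (299 - q_M - q_V)q_V - 50q_V.
∂π_V/∂q_V = 249 - q_M - 2q_V = 0 gives the reaction function q_V = (249 - q_M)/2.
Meridian substitutes q_V(q_M) into its own profit: π_M = q_M(299 - q_M - (249 - q_M)/2) - 36q_M = (349/2 - (1/2)q_M)q_M - 36q_M.
Maximising: ∂π_M/∂q_M = 277/2 - q_M = 0, giving q_M = 277/2.
Then q_V = (249 - 277/2)/2 = 221/4.

138.50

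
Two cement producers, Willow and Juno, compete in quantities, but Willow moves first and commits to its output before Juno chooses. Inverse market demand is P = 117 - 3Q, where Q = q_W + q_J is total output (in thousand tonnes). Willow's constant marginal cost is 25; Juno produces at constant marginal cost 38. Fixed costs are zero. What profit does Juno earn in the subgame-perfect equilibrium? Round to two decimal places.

The follower Juno best-responds to any q_W: π_J = (117 - 3Q)q_J - 38q_J.
∂π_J/∂q_J = 79 - 3q_W - 6q_J = 0 gives the reaction function q_J = (79 - 3q_W)/6.
Willow substitutes q_J(q_W) into its own profit: π_W = q_W(117 - 3q_W - (79 - 3q_W)/2) - 25q_W = (155/2 - (3/2)q_W)q_W - 25q_W.
The leader's first-order condition 105/2 - 3q_W = 0 yields q_W = 35/2.
Then q_J = (79 - 3·(35/2))/6 = 53/12.
Price P = 117 - 3·(263/12) = 205/4.
Juno's profit: (205/4 - 38)·(53/12) = 58.5208.

58.52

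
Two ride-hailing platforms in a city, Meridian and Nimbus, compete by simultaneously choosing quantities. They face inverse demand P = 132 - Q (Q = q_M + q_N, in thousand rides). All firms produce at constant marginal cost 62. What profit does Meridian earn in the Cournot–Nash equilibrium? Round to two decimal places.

544.44

Each firm earns π_i = (132 - Q)q_i - 62q_i.
Setting ∂π_i/∂q_i = 0 with rivals' quantities fixed: 70 - 2q_i - q_j = 0.
With identical firms every q_j equals q_i, so q_j = q_i and 70 = 3q_i, giving q_i = 70/3.
Price P = 132 - 140/3 = 256/3.
Meridian's profit: (256/3 - 62)·(70/3) = 544.4444.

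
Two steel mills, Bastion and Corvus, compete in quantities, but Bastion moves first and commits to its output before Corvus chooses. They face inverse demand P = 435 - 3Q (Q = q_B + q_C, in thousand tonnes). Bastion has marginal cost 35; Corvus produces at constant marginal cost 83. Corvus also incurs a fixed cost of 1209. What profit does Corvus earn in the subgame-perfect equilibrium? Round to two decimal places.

156.33

Solve by backward induction. Given q_B, the follower Corvus maximises π_C = (435 - 3q_B - 3q_C)q_C - 83q_C.
∂π_C/∂q_C = 352 - 3q_B - 6q_C = 0 gives the reaction function q_C = (352 - 3q_B)/6.
Bastion substitutes q_C(q_B) into its own profit: π_B = q_B(435 - 3q_B - (352 - 3q_B)/2) - 35q_B = (259 - (3/2)q_B)q_B - 35q_B.
Maximising: ∂π_B/∂q_B = 224 - 3q_B = 0, giving q_B = 224/3.
Then q_C = (352 - 3·(224/3))/6 = 64/3.
Price P = 435 - 3·96 = 147.
Corvus's profit: (147 - 83)·(64/3) - 1209 = 469/3.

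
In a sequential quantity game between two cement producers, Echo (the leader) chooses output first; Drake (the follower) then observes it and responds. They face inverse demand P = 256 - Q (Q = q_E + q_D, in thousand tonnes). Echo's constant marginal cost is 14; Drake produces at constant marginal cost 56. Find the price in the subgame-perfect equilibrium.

85

Solve by backward induction. Given q_E, the follower Drake maximises π_D = (256 - q_E - q_D)q_D - 56q_D.
Setting the follower's marginal profit to zero, 200 - q_E - 2q_D = 0, i.e. q_D = (200 - q_E)/2.
Echo substitutes q_D(q_E) into its own profit: π_E = q_E(256 - q_E - (200 - q_E)/2) - 14q_E = (156 - (1/2)q_E)q_E - 14q_E.
Maximising: ∂π_E/∂q_E = 142 - q_E = 0, giving q_E = 142.
Then q_D = (200 - 142)/2 = 29.
Total output Q = 171, so price P = 256 - 171 = 85.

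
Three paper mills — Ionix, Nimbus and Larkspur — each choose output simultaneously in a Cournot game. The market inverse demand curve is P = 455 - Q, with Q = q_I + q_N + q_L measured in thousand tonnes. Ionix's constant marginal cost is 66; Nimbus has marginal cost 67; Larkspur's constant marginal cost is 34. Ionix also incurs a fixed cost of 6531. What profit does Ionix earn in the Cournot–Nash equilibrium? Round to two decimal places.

Ionix's profit: π_I = (455 - Q)q_I - (66q_I). Setting ∂π_I/∂q_I = 0: 389 - 2q_I - (q_N + q_L) = 0.
Nimbus's first-order condition: 388 - 2q_N - (q_I + q_L) = 0.
Larkspur's first-order condition: 421 - 2q_L - (q_I + q_N) = 0.
Summing all 3 equations gives 1198 − 4Q = 0, hence Q = 599/2.
Back-substituting: q_I = (389 − 599/2) = 179/2, q_N = (388 − 599/2) = 177/2, q_L = (421 − 599/2) = 243/2.
Price P = 455 - 599/2 = 311/2.
Ionix's profit: (311/2 - 66)·(179/2) - 6531 = 1479.2500.

1479.25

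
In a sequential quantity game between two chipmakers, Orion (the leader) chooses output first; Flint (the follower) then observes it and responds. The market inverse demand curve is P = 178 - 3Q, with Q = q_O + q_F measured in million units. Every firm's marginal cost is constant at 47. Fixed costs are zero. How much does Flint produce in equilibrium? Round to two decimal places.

The follower Flint best-responds to any q_O: π_F = (178 - 3Q)q_F - 47q_F.
Follower FOC: 131 - 3q_O - 6q_F = 0, so q_F(q_O) = (131 - 3q_O)/6.
The leader anticipates this reaction. Substituting into P = 178 - 3Q gives P = 225/2 - (3/2)q_O, so π_O = (225/2 - (3/2)q_O)q_O - 47q_O.
Leader FOC: 131/2 - 3q_O = 0, so q_O = 131/6.
Then q_F = (131 - 3·(131/6))/6 = 131/12.

10.92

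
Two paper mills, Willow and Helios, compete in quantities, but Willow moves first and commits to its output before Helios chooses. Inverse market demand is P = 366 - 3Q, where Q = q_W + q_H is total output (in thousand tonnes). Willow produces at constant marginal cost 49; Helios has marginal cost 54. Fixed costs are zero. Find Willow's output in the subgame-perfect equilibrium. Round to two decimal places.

53.67

The follower Helios best-responds to any q_W: π_H = (366 - 3Q)q_H - 54q_H.
∂π_H/∂q_H = 312 - 3q_W - 6q_H = 0 gives the reaction function q_H = (312 - 3q_W)/6.
The leader anticipates this reaction. Substituting into P = 366 - 3Q gives P = 210 - (3/2)q_W, so π_W = (210 - (3/2)q_W)q_W - 49q_W.
Leader FOC: 161 - 3q_W = 0, so q_W = 161/3.
Then q_H = (312 - 3·(161/3))/6 = 151/6.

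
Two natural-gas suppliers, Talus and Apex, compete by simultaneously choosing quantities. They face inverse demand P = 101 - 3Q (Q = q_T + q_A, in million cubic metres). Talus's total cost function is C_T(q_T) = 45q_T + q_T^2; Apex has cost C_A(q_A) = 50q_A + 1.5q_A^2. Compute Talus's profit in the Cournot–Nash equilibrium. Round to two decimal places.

124.16

Talus's profit: π_T = (101 - 3Q)q_T - (45q_T + q_T²). Setting ∂π_T/∂q_T = 0: 56 - 8q_T - 3(q_A) = 0.
Apex's first-order condition: 51 - 9q_A - 3(q_T) = 0.
So q_T = (56 - 3q_A)/8 and q_A = (51 - 3q_T)/9.
Substituting one into the other gives q_T = 39/7 and q_A = 80/21.
Price P = 101 - 3·(197/21) = 510/7.
Talus's profit: (510/7)·(39/7) - 45·(39/7) - (39/7)² = 124.1633.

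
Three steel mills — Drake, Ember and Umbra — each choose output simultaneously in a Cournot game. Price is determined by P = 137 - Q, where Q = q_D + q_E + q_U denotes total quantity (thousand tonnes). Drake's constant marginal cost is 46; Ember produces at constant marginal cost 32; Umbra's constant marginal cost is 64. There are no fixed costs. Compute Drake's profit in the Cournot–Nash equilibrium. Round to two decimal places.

Drake's profit: π_D = (137 - Q)q_D - (46q_D). Setting ∂π_D/∂q_D = 0: 91 - 2q_D - (q_E + q_U) = 0.
Ember's profit: π_E = (137 - Q)q_E - (32q_E). Setting ∂π_E/∂q_E = 0: 105 - 2q_E - (q_D + q_U) = 0.
Umbra's first-order condition: 73 - 2q_U - (q_D + q_E) = 0.
Summing all 3 equations gives 269 − 4Q = 0, hence Q = 269/4.
Back-substituting: q_D = (91 − 269/4) = 95/4, q_E = (105 − 269/4) = 151/4, q_U = (73 − 269/4) = 23/4.
Price P = 137 - 269/4 = 279/4.
Drake's profit: (279/4 - 46)·(95/4) = 564.0625.

564.06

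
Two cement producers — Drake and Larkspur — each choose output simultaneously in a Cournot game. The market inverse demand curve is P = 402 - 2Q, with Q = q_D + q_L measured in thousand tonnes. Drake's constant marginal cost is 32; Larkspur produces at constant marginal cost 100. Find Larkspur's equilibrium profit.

Drake's profit: π_D = (402 - 2Q)q_D - (32q_D). Setting ∂π_D/∂q_D = 0: 370 - 4q_D - 2(q_L) = 0.
Larkspur's profit: π_L = (402 - 2Q)q_L - (100q_L). Setting ∂π_L/∂q_L = 0: 302 - 4q_L - 2(q_D) = 0.
Rearranging gives the reaction functions q_D = (370 - 2q_L)/4 and q_L = (302 - 2q_D)/4.
Substituting one into the other gives q_D = 73 and q_L = 39.
Price P = 402 - 2·112 = 178.
Larkspur's profit: (178 - 100)·39 = 3042.

3042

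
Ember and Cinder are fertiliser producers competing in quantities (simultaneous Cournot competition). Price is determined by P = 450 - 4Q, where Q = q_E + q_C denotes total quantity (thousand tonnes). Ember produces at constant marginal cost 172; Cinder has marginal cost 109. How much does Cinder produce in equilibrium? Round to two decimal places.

33.67

Ember's profit: π_E = (450 - 4Q)q_E - (172q_E). Setting ∂π_E/∂q_E = 0: 278 - 8q_E - 4(q_C) = 0.
Cinder's first-order condition: 341 - 8q_C - 4(q_E) = 0.
Rearranging gives the reaction functions q_E = (278 - 4q_C)/8 and q_C = (341 - 4q_E)/8.
Solving the pair: q_E = 215/12, q_C = 101/3.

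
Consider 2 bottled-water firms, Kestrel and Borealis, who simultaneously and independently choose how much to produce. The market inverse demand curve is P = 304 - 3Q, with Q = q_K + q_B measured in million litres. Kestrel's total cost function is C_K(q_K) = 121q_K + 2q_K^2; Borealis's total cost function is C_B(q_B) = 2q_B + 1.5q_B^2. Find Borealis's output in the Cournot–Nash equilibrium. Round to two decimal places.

30.51

Kestrel's profit: π_K = (304 - 3Q)q_K - (121q_K + 2q_K²). Setting ∂π_K/∂q_K = 0: 183 - 10q_K - 3(q_B) = 0.
Borealis's first-order condition: 302 - 9q_B - 3(q_K) = 0.
Best responses: q_K = (183 - 3q_B)/10, q_B = (302 - 3q_K)/9.
Substituting one into the other gives q_K = 247/27 and q_B = 30.5062.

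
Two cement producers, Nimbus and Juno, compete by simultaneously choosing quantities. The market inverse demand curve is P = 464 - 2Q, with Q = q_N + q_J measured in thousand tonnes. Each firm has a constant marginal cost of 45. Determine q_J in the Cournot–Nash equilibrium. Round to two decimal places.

69.83

A representative firm's profit is π_i = q_i(464 - 2Q) - 45q_i.
Setting ∂π_i/∂q_i = 0 with rivals' quantities fixed: 419 - 4q_i - 2q_j = 0.
By symmetry each firm produces the same amount; substituting q_j = q_i yields q_i = 419/6.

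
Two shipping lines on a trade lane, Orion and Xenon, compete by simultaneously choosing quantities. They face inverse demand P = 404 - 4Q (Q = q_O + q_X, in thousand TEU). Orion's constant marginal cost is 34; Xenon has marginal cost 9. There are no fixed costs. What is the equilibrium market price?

Orion's profit: π_O = (404 - 4Q)q_O - (34q_O). Setting ∂π_O/∂q_O = 0: 370 - 8q_O - 4(q_X) = 0.
Xenon's profit: π_X = (404 - 4Q)q_X - (9q_X). Setting ∂π_X/∂q_X = 0: 395 - 8q_X - 4(q_O) = 0.
So q_O = (370 - 4q_X)/8 and q_X = (395 - 4q_O)/8.
Substituting one into the other gives q_O = 115/4 and q_X = 35.
Total output Q = 255/4, so price P = 404 - 4·(255/4) = 149.

149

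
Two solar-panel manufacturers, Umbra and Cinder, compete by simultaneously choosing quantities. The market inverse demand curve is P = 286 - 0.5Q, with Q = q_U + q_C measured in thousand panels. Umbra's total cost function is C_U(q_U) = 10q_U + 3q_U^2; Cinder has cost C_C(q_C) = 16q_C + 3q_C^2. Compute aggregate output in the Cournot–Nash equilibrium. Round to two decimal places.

Umbra's profit: π_U = (286 - 0.5Q)q_U - (10q_U + 3q_U²). Setting ∂π_U/∂q_U = 0: 276 - 7q_U - (1/2)(q_C) = 0.
Cinder's profit: π_C = (286 - 0.5Q)q_C - (16q_C + 3q_C²). Setting ∂π_C/∂q_C = 0: 270 - 7q_C - (1/2)(q_U) = 0.
So q_U = (276 - (1/2)q_C)/7 and q_C = (270 - (1/2)q_U)/7.
Solving the pair: q_U = 36.8615, q_C = 35.9385.
Total output Q = 36.8615 + 35.9385 = 364/5.

72.80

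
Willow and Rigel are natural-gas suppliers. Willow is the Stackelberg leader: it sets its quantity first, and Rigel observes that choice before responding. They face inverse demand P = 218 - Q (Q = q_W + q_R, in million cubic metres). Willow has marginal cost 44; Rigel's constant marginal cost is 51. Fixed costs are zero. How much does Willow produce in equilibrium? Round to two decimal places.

90.50

The follower Rigel best-responds to any q_W: π_R = (218 - Q)q_R - 51q_R.
Setting the follower's marginal profit to zero, 167 - q_W - 2q_R = 0, i.e. q_R = (167 - q_W)/2.
Willow substitutes q_R(q_W) into its own profit: π_W = q_W(218 - q_W - (167 - q_W)/2) - 44q_W = (269/2 - (1/2)q_W)q_W - 44q_W.
The leader's first-order condition 181/2 - q_W = 0 yields q_W = 181/2.
Then q_R = (167 - 181/2)/2 = 153/4.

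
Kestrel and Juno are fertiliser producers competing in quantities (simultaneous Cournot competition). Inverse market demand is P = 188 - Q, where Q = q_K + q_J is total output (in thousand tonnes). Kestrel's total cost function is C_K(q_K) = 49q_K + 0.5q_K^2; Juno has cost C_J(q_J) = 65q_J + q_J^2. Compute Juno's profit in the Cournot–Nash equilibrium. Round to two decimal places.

Kestrel's profit: π_K = (188 - Q)q_K - (49q_K + (1/2)q_K²). Setting ∂π_K/∂q_K = 0: 139 - 3q_K - (q_J) = 0.
Juno's profit: π_J = (188 - Q)q_J - (65q_J + q_J²). Setting ∂π_J/∂q_J = 0: 123 - 4q_J - (q_K) = 0.
Best responses: q_K = (139 - q_J)/3, q_J = (123 - q_K)/4.
Substituting one into the other gives q_K = 433/11 and q_J = 230/11.
Price P = 188 - 663/11 = 1405/11.
Juno's profit: (1405/11)·(230/11) - 65·(230/11) - (230/11)² = 874.3802.

874.38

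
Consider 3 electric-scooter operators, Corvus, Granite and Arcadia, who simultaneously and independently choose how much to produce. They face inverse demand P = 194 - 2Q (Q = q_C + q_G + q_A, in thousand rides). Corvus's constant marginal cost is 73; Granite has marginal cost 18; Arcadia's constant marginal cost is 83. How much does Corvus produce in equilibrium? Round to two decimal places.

Corvus's profit: π_C = (194 - 2Q)q_C - (73q_C). Setting ∂π_C/∂q_C = 0: 121 - 4q_C - 2(q_G + q_A) = 0.
Granite's profit: π_G = (194 - 2Q)q_G - (18q_G). Setting ∂π_G/∂q_G = 0: 176 - 4q_G - 2(q_C + q_A) = 0.
Arcadia's first-order condition: 111 - 4q_A - 2(q_C + q_G) = 0.
Adding the 3 first-order conditions: 408 − 8Q = 0, so Q = 51.
Back-substituting: q_C = (121 − 102)/2 = 19/2, q_G = (176 − 102)/2 = 37, q_A = (111 − 102)/2 = 9/2.

9.50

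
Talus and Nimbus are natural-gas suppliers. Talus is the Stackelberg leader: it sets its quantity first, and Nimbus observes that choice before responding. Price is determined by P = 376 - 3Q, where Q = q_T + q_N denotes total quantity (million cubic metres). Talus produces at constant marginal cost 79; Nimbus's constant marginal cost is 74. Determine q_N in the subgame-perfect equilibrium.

Solve by backward induction. Given q_T, the follower Nimbus maximises π_N = (376 - 3q_T - 3q_N)q_N - 74q_N.
∂π_N/∂q_N = 302 - 3q_T - 6q_N = 0 gives the reaction function q_N = (302 - 3q_T)/6.
The leader anticipates this reaction. Substituting into P = 376 - 3Q gives P = 225 - (3/2)q_T, so π_T = (225 - (3/2)q_T)q_T - 79q_T.
Maximising: ∂π_T/∂q_T = 146 - 3q_T = 0, giving q_T = 146/3.
Then q_N = (302 - 3·(146/3))/6 = 26.

26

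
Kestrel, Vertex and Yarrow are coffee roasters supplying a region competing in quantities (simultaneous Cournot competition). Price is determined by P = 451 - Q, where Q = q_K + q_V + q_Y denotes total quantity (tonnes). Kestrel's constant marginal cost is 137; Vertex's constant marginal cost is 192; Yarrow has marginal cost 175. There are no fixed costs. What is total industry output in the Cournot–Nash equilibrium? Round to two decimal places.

Kestrel's profit: π_K = (451 - Q)q_K - (137q_K). Setting ∂π_K/∂q_K = 0: 314 - 2q_K - (q_V + q_Y) = 0.
Vertex's profit: π_V = (451 - Q)q_V - (192q_V). Setting ∂π_V/∂q_V = 0: 259 - 2q_V - (q_K + q_Y) = 0.
Yarrow's first-order condition: 276 - 2q_Y - (q_K + q_V) = 0.
Adding the 3 first-order conditions: 849 − 4Q = 0, so Q = 849/4.
Back-substituting: q_K = (314 − 849/4) = 407/4, q_V = (259 − 849/4) = 187/4, q_Y = (276 − 849/4) = 255/4.
Total output Q = 407/4 + 187/4 + 255/4 = 849/4.

212.25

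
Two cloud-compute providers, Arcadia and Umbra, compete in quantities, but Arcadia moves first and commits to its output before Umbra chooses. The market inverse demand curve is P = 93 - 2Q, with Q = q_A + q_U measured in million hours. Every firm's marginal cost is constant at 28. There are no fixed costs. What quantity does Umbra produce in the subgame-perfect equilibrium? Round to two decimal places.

The follower Umbra best-responds to any q_A: π_U = (93 - 2Q)q_U - 28q_U.
Setting the follower's marginal profit to zero, 65 - 2q_A - 4q_U = 0, i.e. q_U = (65 - 2q_A)/4.
Arcadia substitutes q_U(q_A) into its own profit: π_A = q_A(93 - 2q_A - (65 - 2q_A)/2) - 28q_A = (121/2 - q_A)q_A - 28q_A.
Maximising: ∂π_A/∂q_A = 65/2 - 2q_A = 0, giving q_A = 65/4.
Then q_U = (65 - 2·(65/4))/4 = 65/8.

8.13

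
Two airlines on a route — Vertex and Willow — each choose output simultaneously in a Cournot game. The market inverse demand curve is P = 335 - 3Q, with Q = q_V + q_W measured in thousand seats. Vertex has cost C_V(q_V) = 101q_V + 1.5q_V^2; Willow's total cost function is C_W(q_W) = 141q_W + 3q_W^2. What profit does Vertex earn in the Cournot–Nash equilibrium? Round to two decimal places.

2275.06

Vertex's profit: π_V = (335 - 3Q)q_V - (101q_V + (3/2)q_V²). Setting ∂π_V/∂q_V = 0: 234 - 9q_V - 3(q_W) = 0.
Willow's profit: π_W = (335 - 3Q)q_W - (141q_W + 3q_W²). Setting ∂π_W/∂q_W = 0: 194 - 12q_W - 3(q_V) = 0.
Rearranging gives the reaction functions q_V = (234 - 3q_W)/9 and q_W = (194 - 3q_V)/12.
Solving the pair: q_V = 742/33, q_W = 116/11.
Price P = 335 - 3·(1090/33) = 235.9091.
Vertex's profit: 235.9091·(742/33) - 101·(742/33) - (3/2)(742/33)² = 2275.0579.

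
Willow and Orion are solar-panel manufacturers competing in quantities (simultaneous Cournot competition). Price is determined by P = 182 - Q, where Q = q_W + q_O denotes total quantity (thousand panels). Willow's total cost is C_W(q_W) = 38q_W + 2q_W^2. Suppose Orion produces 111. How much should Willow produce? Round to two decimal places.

With the rival's output fixed at 111, Willow's profit is π_W = (182 - 111 - q_W)q_W - (38q_W + 2q_W²) = (71 - q_W)q_W - (38q_W + 2q_W²).
∂π_W/∂q_W = 33 - 6q_W = 0, so q_W = 11/2.

5.50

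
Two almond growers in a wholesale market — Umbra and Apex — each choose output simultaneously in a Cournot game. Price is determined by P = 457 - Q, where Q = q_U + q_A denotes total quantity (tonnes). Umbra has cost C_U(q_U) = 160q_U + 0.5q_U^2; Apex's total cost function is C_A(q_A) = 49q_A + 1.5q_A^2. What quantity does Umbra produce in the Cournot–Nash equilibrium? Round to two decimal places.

Umbra's profit: π_U = (457 - Q)q_U - (160q_U + (1/2)q_U²). Setting ∂π_U/∂q_U = 0: 297 - 3q_U - (q_A) = 0.
Apex's profit: π_A = (457 - Q)q_A - (49q_A + (3/2)q_A²). Setting ∂π_A/∂q_A = 0: 408 - 5q_A - (q_U) = 0.
Best responses: q_U = (297 - q_A)/3, q_A = (408 - q_U)/5.
Solving the pair: q_U = 1077/14, q_A = 927/14.

76.93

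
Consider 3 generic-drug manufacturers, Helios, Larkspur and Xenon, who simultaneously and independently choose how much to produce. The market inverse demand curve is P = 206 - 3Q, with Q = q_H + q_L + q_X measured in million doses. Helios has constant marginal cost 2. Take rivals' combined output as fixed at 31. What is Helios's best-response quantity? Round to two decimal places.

With rivals' combined output fixed at 31, Helios's profit is π_H = (206 - 3·31 - 3q_H)q_H - (2q_H) = (113 - 3q_H)q_H - (2q_H).
∂π_H/∂q_H = 111 - 6q_H = 0, so q_H = 37/2.

18.50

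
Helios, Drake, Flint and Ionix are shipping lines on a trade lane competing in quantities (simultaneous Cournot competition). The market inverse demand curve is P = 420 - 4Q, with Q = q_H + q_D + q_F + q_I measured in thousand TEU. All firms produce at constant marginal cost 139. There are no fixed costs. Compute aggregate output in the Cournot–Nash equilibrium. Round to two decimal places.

Each firm earns π_i = (420 - 4Q)q_i - 139q_i.
First-order condition (treating rivals' output as given): 281 - 8q_i - 4·Σ_{j≠i} q_j = 0.
By symmetry each firm produces the same amount; substituting Σ_{j≠i} q_j = 3q_i yields q_i = 281/20.
Total output Q = 281/20 + 281/20 + 281/20 + 281/20 = 281/5.

56.20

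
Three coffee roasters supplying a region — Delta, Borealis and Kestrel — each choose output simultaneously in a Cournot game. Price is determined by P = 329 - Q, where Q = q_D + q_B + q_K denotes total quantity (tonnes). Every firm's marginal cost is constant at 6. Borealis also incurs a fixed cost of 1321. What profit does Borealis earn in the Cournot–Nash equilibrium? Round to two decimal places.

A representative firm's profit is π_i = q_i(329 - Q) - 6q_i.
Setting ∂π_i/∂q_i = 0 with rivals' quantities fixed: 323 - 2q_i - Σ_{j≠i} q_j = 0.
With identical firms every q_j equals q_i, so Σ_{j≠i} q_j = 2q_i and 323 = 4q_i, giving q_i = 323/4.
Price P = 329 - 969/4 = 347/4.
Borealis's profit: (347/4 - 6)·(323/4) - 1321 = 5199.5625.

5199.56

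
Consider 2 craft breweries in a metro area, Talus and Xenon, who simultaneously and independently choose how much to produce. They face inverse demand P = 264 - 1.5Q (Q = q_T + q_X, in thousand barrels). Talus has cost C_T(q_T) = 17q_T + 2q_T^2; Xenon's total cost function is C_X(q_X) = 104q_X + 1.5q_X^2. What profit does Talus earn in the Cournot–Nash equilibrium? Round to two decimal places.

Talus's profit: π_T = (264 - 1.5Q)q_T - (17q_T + 2q_T²). Setting ∂π_T/∂q_T = 0: 247 - 7q_T - (3/2)(q_X) = 0.
Xenon's first-order condition: 160 - 6q_X - (3/2)(q_T) = 0.
So q_T = (247 - (3/2)q_X)/7 and q_X = (160 - (3/2)q_T)/6.
Solving the pair: q_T = 1656/53, q_X = 18.8553.
Price P = 264 - (3/2)·50.1006 = 188.8491.
Talus's profit: 188.8491·(1656/53) - 17·(1656/53) - 2(1656/53)² = 3416.9370.

3416.94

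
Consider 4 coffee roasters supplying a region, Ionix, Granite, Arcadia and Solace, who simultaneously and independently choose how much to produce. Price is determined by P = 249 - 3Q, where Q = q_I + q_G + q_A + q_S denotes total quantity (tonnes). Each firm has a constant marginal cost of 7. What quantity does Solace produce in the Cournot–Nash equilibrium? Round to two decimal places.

A representative firm's profit is π_i = q_i(249 - 3Q) - 7q_i.
Setting ∂π_i/∂q_i = 0 with rivals' quantities fixed: 242 - 6q_i - 3·Σ_{j≠i} q_j = 0.
By symmetry each firm produces the same amount; substituting Σ_{j≠i} q_j = 3q_i yields q_i = 242/15.

16.13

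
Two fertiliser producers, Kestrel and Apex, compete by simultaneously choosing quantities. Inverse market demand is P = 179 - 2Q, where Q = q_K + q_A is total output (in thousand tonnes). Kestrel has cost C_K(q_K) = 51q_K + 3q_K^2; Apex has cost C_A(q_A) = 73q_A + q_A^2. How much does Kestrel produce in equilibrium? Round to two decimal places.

9.93

Kestrel's profit: π_K = (179 - 2Q)q_K - (51q_K + 3q_K²). Setting ∂π_K/∂q_K = 0: 128 - 10q_K - 2(q_A) = 0.
Apex's profit: π_A = (179 - 2Q)q_A - (73q_A + q_A²). Setting ∂π_A/∂q_A = 0: 106 - 6q_A - 2(q_K) = 0.
Rearranging gives the reaction functions q_K = (128 - 2q_A)/10 and q_A = (106 - 2q_K)/6.
Solving the pair: q_K = 139/14, q_A = 201/14.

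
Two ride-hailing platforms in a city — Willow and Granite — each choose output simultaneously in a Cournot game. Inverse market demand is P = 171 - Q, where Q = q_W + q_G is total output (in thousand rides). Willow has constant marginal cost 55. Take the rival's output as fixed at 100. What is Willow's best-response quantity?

8

With the rival's output fixed at 100, Willow's profit is π_W = (171 - 100 - q_W)q_W - (55q_W) = (71 - q_W)q_W - (55q_W).
∂π_W/∂q_W = 16 - 2q_W = 0, so q_W = 8.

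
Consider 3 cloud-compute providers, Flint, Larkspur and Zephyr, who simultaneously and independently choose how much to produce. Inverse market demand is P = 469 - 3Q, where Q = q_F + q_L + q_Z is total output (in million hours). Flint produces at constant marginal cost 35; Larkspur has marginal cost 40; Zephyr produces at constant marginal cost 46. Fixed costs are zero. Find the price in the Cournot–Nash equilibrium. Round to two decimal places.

147.50

Flint's profit: π_F = (469 - 3Q)q_F - (35q_F). Setting ∂π_F/∂q_F = 0: 434 - 6q_F - 3(q_L + q_Z) = 0.
Larkspur's first-order condition: 429 - 6q_L - 3(q_F + q_Z) = 0.
Zephyr's first-order condition: 423 - 6q_Z - 3(q_F + q_L) = 0.
Summing all 3 equations gives 1286 − 12Q = 0, hence Q = 643/6.
Back-substituting: q_F = (434 − 643/2)/3 = 75/2, q_L = (429 − 643/2)/3 = 215/6, q_Z = (423 − 643/2)/3 = 203/6.
Total output Q = 643/6, so price P = 469 - 3·(643/6) = 295/2.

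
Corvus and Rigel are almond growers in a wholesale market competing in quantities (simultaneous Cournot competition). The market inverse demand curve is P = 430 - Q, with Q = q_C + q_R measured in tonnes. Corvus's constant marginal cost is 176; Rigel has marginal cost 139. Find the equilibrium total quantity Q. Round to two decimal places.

Corvus's profit: π_C = (430 - Q)q_C - (176q_C). Setting ∂π_C/∂q_C = 0: 254 - 2q_C - (q_R) = 0.
Rigel's profit: π_R = (430 - Q)q_R - (139q_R). Setting ∂π_R/∂q_R = 0: 291 - 2q_R - (q_C) = 0.
So q_C = (254 - q_R)/2 and q_R = (291 - q_C)/2.
Substituting one into the other gives q_C = 217/3 and q_R = 328/3.
Total output Q = 217/3 + 328/3 = 545/3.

181.67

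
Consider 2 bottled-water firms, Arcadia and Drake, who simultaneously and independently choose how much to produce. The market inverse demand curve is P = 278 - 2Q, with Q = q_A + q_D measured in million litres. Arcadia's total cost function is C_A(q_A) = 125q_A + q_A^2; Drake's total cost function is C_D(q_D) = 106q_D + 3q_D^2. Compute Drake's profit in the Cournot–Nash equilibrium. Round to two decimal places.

Arcadia's profit: π_A = (278 - 2Q)q_A - (125q_A + q_A²). Setting ∂π_A/∂q_A = 0: 153 - 6q_A - 2(q_D) = 0.
Drake's first-order condition: 172 - 10q_D - 2(q_A) = 0.
Rearranging gives the reaction functions q_A = (153 - 2q_D)/6 and q_D = (172 - 2q_A)/10.
Substituting one into the other gives q_A = 593/28 and q_D = 363/28.
Price P = 278 - 2·(239/7) = 1468/7.
Drake's profit: (1468/7)·(363/28) - 106·(363/28) - 3(363/28)² = 840.3635.

840.36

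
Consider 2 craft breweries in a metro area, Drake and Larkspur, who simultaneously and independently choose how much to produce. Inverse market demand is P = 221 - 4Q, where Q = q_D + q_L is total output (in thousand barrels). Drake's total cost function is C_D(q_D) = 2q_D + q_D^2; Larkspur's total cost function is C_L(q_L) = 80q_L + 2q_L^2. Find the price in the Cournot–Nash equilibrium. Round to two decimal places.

Drake's profit: π_D = (221 - 4Q)q_D - (2q_D + q_D²). Setting ∂π_D/∂q_D = 0: 219 - 10q_D - 4(q_L) = 0.
Larkspur's first-order condition: 141 - 12q_L - 4(q_D) = 0.
Rearranging gives the reaction functions q_D = (219 - 4q_L)/10 and q_L = (141 - 4q_D)/12.
Solving the pair: q_D = 258/13, q_L = 267/52.
Total output Q = 1299/52, so price P = 221 - 4·(1299/52) = 1574/13.

121.08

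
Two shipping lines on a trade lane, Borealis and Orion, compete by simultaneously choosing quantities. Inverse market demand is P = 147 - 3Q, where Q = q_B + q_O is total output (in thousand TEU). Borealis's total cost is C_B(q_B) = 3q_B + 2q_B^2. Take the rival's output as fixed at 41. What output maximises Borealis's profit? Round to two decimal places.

2.10

With the rival's output fixed at 41, Borealis's profit is π_B = (147 - 3·41 - 3q_B)q_B - (3q_B + 2q_B²) = (24 - 3q_B)q_B - (3q_B + 2q_B²).
∂π_B/∂q_B = 21 - 10q_B = 0, so q_B = 21/10.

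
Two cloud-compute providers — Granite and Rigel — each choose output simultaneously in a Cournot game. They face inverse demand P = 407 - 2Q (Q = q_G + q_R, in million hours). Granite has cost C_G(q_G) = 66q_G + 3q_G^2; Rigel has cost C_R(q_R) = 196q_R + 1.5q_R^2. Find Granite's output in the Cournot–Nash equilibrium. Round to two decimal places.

29.77

Granite's profit: π_G = (407 - 2Q)q_G - (66q_G + 3q_G²). Setting ∂π_G/∂q_G = 0: 341 - 10q_G - 2(q_R) = 0.
Rigel's profit: π_R = (407 - 2Q)q_R - (196q_R + (3/2)q_R²). Setting ∂π_R/∂q_R = 0: 211 - 7q_R - 2(q_G) = 0.
So q_G = (341 - 2q_R)/10 and q_R = (211 - 2q_G)/7.
Substituting one into the other gives q_G = 655/22 and q_R = 238/11.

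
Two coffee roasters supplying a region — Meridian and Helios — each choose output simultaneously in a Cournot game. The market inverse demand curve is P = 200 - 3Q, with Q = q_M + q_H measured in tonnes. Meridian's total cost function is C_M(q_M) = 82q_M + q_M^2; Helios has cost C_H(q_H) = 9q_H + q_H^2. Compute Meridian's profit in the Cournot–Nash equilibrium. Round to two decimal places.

182.00

Meridian's profit: π_M = (200 - 3Q)q_M - (82q_M + q_M²). Setting ∂π_M/∂q_M = 0: 118 - 8q_M - 3(q_H) = 0.
Helios's first-order condition: 191 - 8q_H - 3(q_M) = 0.
Rearranging gives the reaction functions q_M = (118 - 3q_H)/8 and q_H = (191 - 3q_M)/8.
Substituting one into the other gives q_M = 371/55 and q_H = 1174/55.
Price P = 200 - 3·(309/11) = 1273/11.
Meridian's profit: (1273/11)·(371/55) - 82·(371/55) - (371/55)² = 182.0046.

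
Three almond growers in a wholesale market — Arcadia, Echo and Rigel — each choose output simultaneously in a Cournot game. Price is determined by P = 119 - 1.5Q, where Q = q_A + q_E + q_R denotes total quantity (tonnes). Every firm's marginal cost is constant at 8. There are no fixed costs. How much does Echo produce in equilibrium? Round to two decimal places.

18.50

Each firm earns π_i = (119 - 1.5Q)q_i - 8q_i.
Setting ∂π_i/∂q_i = 0 with rivals' quantities fixed: 111 - 3q_i - (3/2)·Σ_{j≠i} q_j = 0.
By symmetry each firm produces the same amount; substituting Σ_{j≠i} q_j = 2q_i yields q_i = 111/6 = 37/2.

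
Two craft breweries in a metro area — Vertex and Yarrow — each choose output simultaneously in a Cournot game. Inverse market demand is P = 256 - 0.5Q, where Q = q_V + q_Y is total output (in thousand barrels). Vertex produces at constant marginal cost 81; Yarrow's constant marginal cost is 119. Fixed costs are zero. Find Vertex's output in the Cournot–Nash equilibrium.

142

Vertex's profit: π_V = (256 - 0.5Q)q_V - (81q_V). Setting ∂π_V/∂q_V = 0: 175 - q_V - (1/2)(q_Y) = 0.
Yarrow's first-order condition: 137 - q_Y - (1/2)(q_V) = 0.
Rearranging gives the reaction functions q_V = (175 - (1/2)q_Y) and q_Y = (137 - (1/2)q_V).
Solving the pair: q_V = 142, q_Y = 66.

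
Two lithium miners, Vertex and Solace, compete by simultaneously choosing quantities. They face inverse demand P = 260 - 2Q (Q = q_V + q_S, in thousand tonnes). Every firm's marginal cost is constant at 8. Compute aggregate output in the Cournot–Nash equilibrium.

A representative firm's profit is π_i = q_i(260 - 2Q) - 8q_i.
First-order condition (treating rivals' output as given): 252 - 4q_i - 2q_j = 0.
By symmetry each firm produces the same amount; substituting q_j = q_i yields q_i = 252/6 = 42.
Total output Q = 42 + 42 = 84.

84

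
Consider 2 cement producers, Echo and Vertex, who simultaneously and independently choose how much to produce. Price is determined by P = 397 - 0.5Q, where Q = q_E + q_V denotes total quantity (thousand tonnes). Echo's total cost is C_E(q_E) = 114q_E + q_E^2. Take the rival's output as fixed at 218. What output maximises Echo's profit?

58

With the rival's output fixed at 218, Echo's profit is π_E = (397 - (1/2)·218 - (1/2)q_E)q_E - (114q_E + q_E²) = (288 - (1/2)q_E)q_E - (114q_E + q_E²).
∂π_E/∂q_E = 174 - 3q_E = 0, so q_E = 58.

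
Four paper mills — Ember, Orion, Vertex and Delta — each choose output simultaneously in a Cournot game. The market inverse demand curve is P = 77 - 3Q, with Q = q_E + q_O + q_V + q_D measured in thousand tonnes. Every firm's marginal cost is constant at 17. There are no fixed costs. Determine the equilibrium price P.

29

Each firm earns π_i = (77 - 3Q)q_i - 17q_i.
First-order condition (treating rivals' output as given): 60 - 6q_i - 3·Σ_{j≠i} q_j = 0.
By symmetry each firm produces the same amount; substituting Σ_{j≠i} q_j = 3q_i yields q_i = 60/15 = 4.
Total output Q = 16, so price P = 77 - 3·16 = 29.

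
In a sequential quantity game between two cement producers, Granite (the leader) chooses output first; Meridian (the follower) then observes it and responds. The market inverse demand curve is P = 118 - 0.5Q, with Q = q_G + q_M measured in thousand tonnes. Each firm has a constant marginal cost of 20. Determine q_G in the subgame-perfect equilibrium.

98

The follower Meridian best-responds to any q_G: π_M = (118 - 0.5Q)q_M - 20q_M.
Setting the follower's marginal profit to zero, 98 - (1/2)q_G - q_M = 0, i.e. q_M = (98 - (1/2)q_G).
Granite substitutes q_M(q_G) into its own profit: π_G = q_G(118 - (1/2)q_G - (98 - (1/2)q_G)/2) - 20q_G = (69 - (1/4)q_G)q_G - 20q_G.
Leader FOC: 49 - (1/2)q_G = 0, so q_G = 98.
Then q_M = (98 - (1/2)·98) = 49.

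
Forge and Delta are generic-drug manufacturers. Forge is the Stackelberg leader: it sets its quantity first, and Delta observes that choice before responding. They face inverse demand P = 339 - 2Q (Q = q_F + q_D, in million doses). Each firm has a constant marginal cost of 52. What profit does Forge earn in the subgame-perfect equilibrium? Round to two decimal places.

The follower Delta best-responds to any q_F: π_D = (339 - 2Q)q_D - 52q_D.
Setting the follower's marginal profit to zero, 287 - 2q_F - 4q_D = 0, i.e. q_D = (287 - 2q_F)/4.
Forge substitutes q_D(q_F) into its own profit: π_F = q_F(339 - 2q_F - (287 - 2q_F)/2) - 52q_F = (391/2 - q_F)q_F - 52q_F.
The leader's first-order condition 287/2 - 2q_F = 0 yields q_F = 287/4.
Then q_D = (287 - 2·(287/4))/4 = 287/8.
Price P = 339 - 2·(861/8) = 495/4.
Forge's profit: (495/4 - 52)·(287/4) = 5148.0625.

5148.06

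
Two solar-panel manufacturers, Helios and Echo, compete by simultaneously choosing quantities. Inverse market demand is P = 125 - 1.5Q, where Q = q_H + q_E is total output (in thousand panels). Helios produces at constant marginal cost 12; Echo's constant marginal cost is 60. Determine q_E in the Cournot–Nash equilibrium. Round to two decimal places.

Helios's profit: π_H = (125 - 1.5Q)q_H - (12q_H). Setting ∂π_H/∂q_H = 0: 113 - 3q_H - (3/2)(q_E) = 0.
Echo's profit: π_E = (125 - 1.5Q)q_E - (60q_E). Setting ∂π_E/∂q_E = 0: 65 - 3q_E - (3/2)(q_H) = 0.
So q_H = (113 - (3/2)q_E)/3 and q_E = (65 - (3/2)q_H)/3.
Solving the pair: q_H = 322/9, q_E = 34/9.

3.78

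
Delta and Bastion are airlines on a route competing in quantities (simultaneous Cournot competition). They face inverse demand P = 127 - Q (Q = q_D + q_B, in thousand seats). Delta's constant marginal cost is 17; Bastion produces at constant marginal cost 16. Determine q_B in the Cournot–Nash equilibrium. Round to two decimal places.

37.33

Delta's profit: π_D = (127 - Q)q_D - (17q_D). Setting ∂π_D/∂q_D = 0: 110 - 2q_D - (q_B) = 0.
Bastion's first-order condition: 111 - 2q_B - (q_D) = 0.
Best responses: q_D = (110 - q_B)/2, q_B = (111 - q_D)/2.
Substituting one into the other gives q_D = 109/3 and q_B = 112/3.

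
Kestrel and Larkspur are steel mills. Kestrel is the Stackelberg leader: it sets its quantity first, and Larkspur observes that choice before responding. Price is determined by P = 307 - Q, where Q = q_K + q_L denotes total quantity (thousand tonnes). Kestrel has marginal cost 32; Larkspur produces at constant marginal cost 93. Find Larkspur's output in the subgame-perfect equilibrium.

23

The follower Larkspur best-responds to any q_K: π_L = (307 - Q)q_L - 93q_L.
∂π_L/∂q_L = 214 - q_K - 2q_L = 0 gives the reaction function q_L = (214 - q_K)/2.
The leader anticipates this reaction. Substituting into P = 307 - Q gives P = 200 - (1/2)q_K, so π_K = (200 - (1/2)q_K)q_K - 32q_K.
Maximising: ∂π_K/∂q_K = 168 - q_K = 0, giving q_K = 168.
Then q_L = (214 - 168)/2 = 23.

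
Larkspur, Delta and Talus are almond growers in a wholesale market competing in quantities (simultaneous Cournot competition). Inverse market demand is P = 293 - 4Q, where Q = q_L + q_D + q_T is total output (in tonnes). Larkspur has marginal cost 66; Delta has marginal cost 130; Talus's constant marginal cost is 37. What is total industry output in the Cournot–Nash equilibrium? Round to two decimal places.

40.38

Larkspur's profit: π_L = (293 - 4Q)q_L - (66q_L). Setting ∂π_L/∂q_L = 0: 227 - 8q_L - 4(q_D + q_T) = 0.
Delta's first-order condition: 163 - 8q_D - 4(q_L + q_T) = 0.
Talus's profit: π_T = (293 - 4Q)q_T - (37q_T). Setting ∂π_T/∂q_T = 0: 256 - 8q_T - 4(q_L + q_D) = 0.
Adding the 3 first-order conditions: 646 − 16Q = 0, so Q = 323/8.
Back-substituting: q_L = (227 − 323/2)/4 = 131/8, q_D = (163 − 323/2)/4 = 3/8, q_T = (256 − 323/2)/4 = 189/8.
Total output Q = 131/8 + 3/8 + 189/8 = 323/8.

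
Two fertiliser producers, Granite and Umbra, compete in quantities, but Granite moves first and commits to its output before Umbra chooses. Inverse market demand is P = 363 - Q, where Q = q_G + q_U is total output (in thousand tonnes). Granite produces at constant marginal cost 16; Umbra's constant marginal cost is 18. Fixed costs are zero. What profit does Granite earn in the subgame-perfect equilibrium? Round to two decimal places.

15225.13

The follower Umbra best-responds to any q_G: π_U = (363 - Q)q_U - 18q_U.
∂π_U/∂q_U = 345 - q_G - 2q_U = 0 gives the reaction function q_U = (345 - q_G)/2.
The leader anticipates this reaction. Substituting into P = 363 - Q gives P = 381/2 - (1/2)q_G, so π_G = (381/2 - (1/2)q_G)q_G - 16q_G.
Maximising: ∂π_G/∂q_G = 349/2 - q_G = 0, giving q_G = 349/2.
Then q_U = (345 - 349/2)/2 = 341/4.
Price P = 363 - 1039/4 = 413/4.
Granite's profit: (413/4 - 16)·(349/2) = 15225.1250.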